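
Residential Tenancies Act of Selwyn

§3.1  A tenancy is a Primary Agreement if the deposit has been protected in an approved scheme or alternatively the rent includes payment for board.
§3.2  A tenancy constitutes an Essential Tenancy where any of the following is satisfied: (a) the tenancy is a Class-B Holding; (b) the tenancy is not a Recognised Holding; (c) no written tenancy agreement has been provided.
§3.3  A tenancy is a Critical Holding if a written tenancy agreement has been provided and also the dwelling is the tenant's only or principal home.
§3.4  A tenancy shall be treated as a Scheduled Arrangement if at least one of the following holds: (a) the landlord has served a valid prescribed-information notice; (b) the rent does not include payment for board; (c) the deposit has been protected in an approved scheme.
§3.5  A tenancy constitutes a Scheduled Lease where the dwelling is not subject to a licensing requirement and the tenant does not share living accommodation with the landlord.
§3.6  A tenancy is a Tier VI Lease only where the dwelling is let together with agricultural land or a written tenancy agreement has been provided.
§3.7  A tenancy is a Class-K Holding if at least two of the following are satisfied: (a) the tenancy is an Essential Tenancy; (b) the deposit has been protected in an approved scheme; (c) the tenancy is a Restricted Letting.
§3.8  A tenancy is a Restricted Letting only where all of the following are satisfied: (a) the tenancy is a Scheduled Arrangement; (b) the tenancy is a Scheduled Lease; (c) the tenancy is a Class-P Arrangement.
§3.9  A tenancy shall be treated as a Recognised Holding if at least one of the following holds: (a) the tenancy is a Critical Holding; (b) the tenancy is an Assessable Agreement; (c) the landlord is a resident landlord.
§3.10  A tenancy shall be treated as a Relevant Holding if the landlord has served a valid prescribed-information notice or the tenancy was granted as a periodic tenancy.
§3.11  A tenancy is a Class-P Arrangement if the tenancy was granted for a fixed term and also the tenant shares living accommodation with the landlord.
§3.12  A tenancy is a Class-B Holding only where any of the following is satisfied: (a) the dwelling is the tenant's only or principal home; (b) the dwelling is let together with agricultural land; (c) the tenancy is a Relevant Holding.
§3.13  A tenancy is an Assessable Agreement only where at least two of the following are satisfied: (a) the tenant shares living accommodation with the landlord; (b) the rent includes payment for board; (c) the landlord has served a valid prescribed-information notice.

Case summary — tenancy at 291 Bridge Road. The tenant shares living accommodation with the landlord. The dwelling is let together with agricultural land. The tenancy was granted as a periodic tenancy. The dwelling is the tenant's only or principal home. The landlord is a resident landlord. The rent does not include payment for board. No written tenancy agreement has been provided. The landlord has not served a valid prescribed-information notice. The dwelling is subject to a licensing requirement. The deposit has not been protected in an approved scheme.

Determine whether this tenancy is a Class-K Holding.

No

§3.10 — Relevant Holding: [the landlord has served a valid prescribed-information notice? no] OR [the tenancy was granted as a periodic tenancy? yes] → satisfied.
§3.12 — Class-B Holding: [the dwelling is the tenant's only or principal home? yes] OR [the dwelling is let together with agricultural land? yes] OR [Relevant Holding (§3.10)? yes] → satisfied.
§3.3 — Critical Holding: [a written tenancy agreement has been provided? no] AND [the dwelling is the tenant's only or principal home? yes] → not satisfied.
§3.13 — Assessable Agreement: the tenant shares living accommodation with the landlord? yes; the rent includes payment for board? no; the landlord has served a valid prescribed-information notice? no — 1 of 3 hold (need ≥2) → not satisfied.
§3.9 — Recognised Holding: [Critical Holding (§3.3)? no] OR [Assessable Agreement (§3.13)? no] OR [the landlord is a resident landlord? yes] → satisfied.
§3.2 — Essential Tenancy: [Class-B Holding (§3.12)? yes] OR [not a Recognised Holding (§3.9)? no] OR [no written tenancy agreement has been provided? yes] → satisfied.
§3.4 — Scheduled Arrangement: [the landlord has served a valid prescribed-information notice? no] OR [the rent does not include payment for board? yes] OR [the deposit has been protected in an approved scheme? no] → satisfied.
§3.5 — Scheduled Lease: [the dwelling is not subject to a licensing requirement? no] AND [the tenant does not share living accommodation with the landlord? no] → not satisfied.
§3.11 — Class-P Arrangement: [the tenancy was granted for a fixed term? no] AND [the tenant shares living accommodation with the landlord? yes] → not satisfied.
§3.8 — Restricted Letting: [Scheduled Arrangement (§3.4)? yes] AND [Scheduled Lease (§3.5)? no] AND [Class-P Arrangement (§3.11)? no] → not satisfied.
§3.7 — Class-K Holding: Essential Tenancy (§3.2)? yes; the deposit has been protected in an approved scheme? no; Restricted Letting (§3.8)? no — 1 of 3 hold (need ≥2) → not satisfied.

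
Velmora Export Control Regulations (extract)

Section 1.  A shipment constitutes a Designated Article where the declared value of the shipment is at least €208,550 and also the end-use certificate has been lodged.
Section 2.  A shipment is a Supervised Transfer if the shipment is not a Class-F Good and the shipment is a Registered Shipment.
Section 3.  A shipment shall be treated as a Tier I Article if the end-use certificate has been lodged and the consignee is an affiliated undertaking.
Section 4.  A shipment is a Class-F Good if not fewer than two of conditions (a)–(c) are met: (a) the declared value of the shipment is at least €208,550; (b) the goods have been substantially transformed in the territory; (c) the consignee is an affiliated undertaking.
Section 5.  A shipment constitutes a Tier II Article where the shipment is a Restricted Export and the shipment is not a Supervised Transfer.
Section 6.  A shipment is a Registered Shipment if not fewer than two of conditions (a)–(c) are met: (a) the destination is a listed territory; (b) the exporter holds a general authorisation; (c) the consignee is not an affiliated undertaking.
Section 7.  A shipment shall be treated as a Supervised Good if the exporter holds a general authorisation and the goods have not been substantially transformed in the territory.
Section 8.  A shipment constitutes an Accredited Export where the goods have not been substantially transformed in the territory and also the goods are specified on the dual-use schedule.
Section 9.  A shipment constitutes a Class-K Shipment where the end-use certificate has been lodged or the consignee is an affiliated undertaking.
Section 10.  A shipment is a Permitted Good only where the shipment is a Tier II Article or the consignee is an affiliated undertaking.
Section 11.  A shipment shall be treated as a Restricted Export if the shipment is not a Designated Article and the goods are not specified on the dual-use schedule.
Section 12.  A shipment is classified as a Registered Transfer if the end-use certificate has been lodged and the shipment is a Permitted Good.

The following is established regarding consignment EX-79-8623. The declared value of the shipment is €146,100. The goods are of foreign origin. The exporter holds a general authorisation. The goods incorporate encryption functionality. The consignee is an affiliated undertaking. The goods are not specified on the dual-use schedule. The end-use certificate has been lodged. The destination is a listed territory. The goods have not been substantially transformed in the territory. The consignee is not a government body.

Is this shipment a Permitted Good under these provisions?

Yes

section 1 — Designated Article: [declared value of the shipment: €146,100 ≥ €208,550? no] AND [the end-use certificate has been lodged? yes] → not satisfied.
section 11 — Restricted Export: [not a Designated Article (section 1)? yes] AND [the goods are not specified on the dual-use schedule? yes] → satisfied.
section 4 — Class-F Good: declared value of the shipment: €146,100 ≥ €208,550? no; the goods have been substantially transformed in the territory? no; the consignee is an affiliated undertaking? yes — 1 of 3 hold (need ≥2) → not satisfied.
section 6 — Registered Shipment: the destination is a listed territory? yes; the exporter holds a general authorisation? yes; the consignee is not an affiliated undertaking? no — 2 of 3 hold (need ≥2) → satisfied.
section 2 — Supervised Transfer: [not a Class-F Good (section 4)? yes] AND [Registered Shipment (section 6)? yes] → satisfied.
section 5 — Tier II Article: [Restricted Export (section 11)? yes] AND [not a Supervised Transfer (section 2)? no] → not satisfied.
section 10 — Permitted Good: [Tier II Article (section 5)? no] OR [the consignee is an affiliated undertaking? yes] → satisfied.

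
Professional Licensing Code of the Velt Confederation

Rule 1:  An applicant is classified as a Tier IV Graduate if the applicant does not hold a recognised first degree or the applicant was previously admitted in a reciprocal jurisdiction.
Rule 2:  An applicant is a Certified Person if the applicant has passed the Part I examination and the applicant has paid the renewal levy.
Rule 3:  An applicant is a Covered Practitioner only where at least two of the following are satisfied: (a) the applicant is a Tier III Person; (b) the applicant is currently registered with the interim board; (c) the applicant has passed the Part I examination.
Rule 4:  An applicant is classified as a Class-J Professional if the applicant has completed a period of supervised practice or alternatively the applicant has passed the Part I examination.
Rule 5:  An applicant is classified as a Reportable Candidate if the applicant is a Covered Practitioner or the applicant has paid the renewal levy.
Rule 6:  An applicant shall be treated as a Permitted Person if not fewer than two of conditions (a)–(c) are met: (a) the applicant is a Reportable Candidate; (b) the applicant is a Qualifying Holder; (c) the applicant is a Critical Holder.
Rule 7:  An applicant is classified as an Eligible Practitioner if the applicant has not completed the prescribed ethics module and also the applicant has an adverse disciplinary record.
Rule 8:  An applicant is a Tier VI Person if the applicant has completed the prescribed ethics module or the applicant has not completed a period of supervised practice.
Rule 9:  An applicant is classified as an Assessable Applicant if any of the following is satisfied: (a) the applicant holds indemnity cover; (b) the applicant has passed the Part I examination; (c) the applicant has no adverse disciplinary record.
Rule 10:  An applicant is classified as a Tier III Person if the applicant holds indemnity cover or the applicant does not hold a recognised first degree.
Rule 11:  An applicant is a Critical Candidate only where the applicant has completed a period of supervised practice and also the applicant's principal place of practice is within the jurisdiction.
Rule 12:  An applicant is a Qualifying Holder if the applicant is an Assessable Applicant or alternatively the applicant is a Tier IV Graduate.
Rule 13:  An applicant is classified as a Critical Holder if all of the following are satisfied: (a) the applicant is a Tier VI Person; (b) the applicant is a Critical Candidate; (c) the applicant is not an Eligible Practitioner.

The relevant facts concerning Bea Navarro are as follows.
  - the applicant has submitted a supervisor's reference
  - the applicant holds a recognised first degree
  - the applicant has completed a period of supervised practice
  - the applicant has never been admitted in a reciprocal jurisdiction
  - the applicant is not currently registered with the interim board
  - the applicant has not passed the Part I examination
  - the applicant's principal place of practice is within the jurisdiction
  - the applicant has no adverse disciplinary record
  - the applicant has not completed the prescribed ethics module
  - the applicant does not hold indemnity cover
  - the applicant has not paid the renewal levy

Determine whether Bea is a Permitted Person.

Under rule 10: the applicant holds indemnity cover? no; or the applicant does not hold a recognised first degree? no. So the applicant is not a Tier III Person.
Under rule 3: Tier III Person (rule 10)? no; the applicant is currently registered with the interim board? no; the applicant has passed the Part I examination? no — 0 of 3 hold (need ≥2) → not satisfied.
Under rule 5: Covered Practitioner (rule 3)? no; or the applicant has paid the renewal levy? no. So the applicant is not a Reportable Candidate.
Under rule 9: the applicant holds indemnity cover? no; or the applicant has passed the Part I examination? no; or the applicant has no adverse disciplinary record? yes. So the applicant is an Assessable Applicant.
Under rule 1: the applicant does not hold a recognised first degree? no; or the applicant was previously admitted in a reciprocal jurisdiction? no. So the applicant is not a Tier IV Graduate.
Under rule 12: Assessable Applicant (rule 9)? yes; or Tier IV Graduate (rule 1)? no. So the applicant is a Qualifying Holder.
Under rule 8: the applicant has completed the prescribed ethics module? no; or the applicant has not completed a period of supervised practice? no. So the applicant is not a Tier VI Person.
Under rule 11: the applicant has completed a period of supervised practice? yes; and the applicant's principal place of practice is within the jurisdiction? yes. So the applicant is a Critical Candidate.
Under rule 7: the applicant has not completed the prescribed ethics module? yes; and the applicant has an adverse disciplinary record? no. So the applicant is not an Eligible Practitioner.
Under rule 13: Tier VI Person (rule 8)? no; and Critical Candidate (rule 11)? yes; and not an Eligible Practitioner (rule 7)? yes. So the applicant is not a Critical Holder.
Under rule 6: Reportable Candidate (rule 5)? no; Qualifying Holder (rule 12)? yes; Critical Holder (rule 13)? no — 1 of 3 hold (need ≥2) → not satisfied.

No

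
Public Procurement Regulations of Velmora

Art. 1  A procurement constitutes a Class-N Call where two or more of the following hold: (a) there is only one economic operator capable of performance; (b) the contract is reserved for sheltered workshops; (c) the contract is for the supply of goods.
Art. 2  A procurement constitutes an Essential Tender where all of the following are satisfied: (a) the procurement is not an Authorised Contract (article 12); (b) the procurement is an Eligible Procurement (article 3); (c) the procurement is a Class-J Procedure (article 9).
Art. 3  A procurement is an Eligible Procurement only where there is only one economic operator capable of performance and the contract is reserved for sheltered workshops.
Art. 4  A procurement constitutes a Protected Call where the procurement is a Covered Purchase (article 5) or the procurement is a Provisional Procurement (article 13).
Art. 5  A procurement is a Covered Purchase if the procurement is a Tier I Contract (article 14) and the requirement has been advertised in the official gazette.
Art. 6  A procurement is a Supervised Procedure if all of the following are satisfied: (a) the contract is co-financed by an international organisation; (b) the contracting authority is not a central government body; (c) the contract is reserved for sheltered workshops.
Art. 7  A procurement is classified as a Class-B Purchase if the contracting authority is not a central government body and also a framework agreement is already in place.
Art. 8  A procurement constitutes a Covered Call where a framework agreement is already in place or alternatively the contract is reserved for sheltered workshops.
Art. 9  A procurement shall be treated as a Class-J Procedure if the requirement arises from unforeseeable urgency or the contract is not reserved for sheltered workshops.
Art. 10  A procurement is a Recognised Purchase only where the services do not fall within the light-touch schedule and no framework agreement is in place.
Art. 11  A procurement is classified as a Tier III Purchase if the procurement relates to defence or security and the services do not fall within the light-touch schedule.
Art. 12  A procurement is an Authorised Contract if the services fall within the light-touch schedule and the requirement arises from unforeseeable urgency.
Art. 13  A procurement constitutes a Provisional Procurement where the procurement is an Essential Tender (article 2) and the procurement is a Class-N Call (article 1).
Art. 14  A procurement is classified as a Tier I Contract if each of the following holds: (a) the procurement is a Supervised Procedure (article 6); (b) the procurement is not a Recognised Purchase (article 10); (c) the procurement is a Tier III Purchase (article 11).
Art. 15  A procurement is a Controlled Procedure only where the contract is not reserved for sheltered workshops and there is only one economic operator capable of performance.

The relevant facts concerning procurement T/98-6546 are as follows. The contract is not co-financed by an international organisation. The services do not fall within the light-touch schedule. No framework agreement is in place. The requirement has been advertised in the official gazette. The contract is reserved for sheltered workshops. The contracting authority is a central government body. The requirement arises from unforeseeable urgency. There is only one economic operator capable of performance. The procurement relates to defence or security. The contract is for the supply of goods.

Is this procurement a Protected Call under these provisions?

Yes

article 6 — Supervised Procedure: [the contract is co-financed by an international organisation? no] AND [the contracting authority is not a central government body? no] AND [the contract is reserved for sheltered workshops? yes] → not satisfied.
article 10 — Recognised Purchase: [the services do not fall within the light-touch schedule? yes] AND [no framework agreement is in place? yes] → satisfied.
article 11 — Tier III Purchase: [the procurement relates to defence or security? yes] AND [the services do not fall within the light-touch schedule? yes] → satisfied.
article 14 — Tier I Contract: [Supervised Procedure (article 6)? no] AND [not a Recognised Purchase (article 10)? no] AND [Tier III Purchase (article 11)? yes] → not satisfied.
article 5 — Covered Purchase: [Tier I Contract (article 14)? no] AND [the requirement has been advertised in the official gazette? yes] → not satisfied.
article 12 — Authorised Contract: [the services fall within the light-touch schedule? no] AND [the requirement arises from unforeseeable urgency? yes] → not satisfied.
article 3 — Eligible Procurement: [there is only one economic operator capable of performance? yes] AND [the contract is reserved for sheltered workshops? yes] → satisfied.
article 9 — Class-J Procedure: [the requirement arises from unforeseeable urgency? yes] OR [the contract is not reserved for sheltered workshops? no] → satisfied.
article 2 — Essential Tender: [not an Authorised Contract (article 12)? yes] AND [Eligible Procurement (article 3)? yes] AND [Class-J Procedure (article 9)? yes] → satisfied.
article 1 — Class-N Call: there is only one economic operator capable of performance? yes; the contract is reserved for sheltered workshops? yes; the contract is for the supply of goods? yes — 3 of 3 hold (need ≥2) → satisfied.
article 13 — Provisional Procurement: [Essential Tender (article 2)? yes] AND [Class-N Call (article 1)? yes] → satisfied.
article 4 — Protected Call: [Covered Purchase (article 5)? no] OR [Provisional Procurement (article 13)? yes] → satisfied.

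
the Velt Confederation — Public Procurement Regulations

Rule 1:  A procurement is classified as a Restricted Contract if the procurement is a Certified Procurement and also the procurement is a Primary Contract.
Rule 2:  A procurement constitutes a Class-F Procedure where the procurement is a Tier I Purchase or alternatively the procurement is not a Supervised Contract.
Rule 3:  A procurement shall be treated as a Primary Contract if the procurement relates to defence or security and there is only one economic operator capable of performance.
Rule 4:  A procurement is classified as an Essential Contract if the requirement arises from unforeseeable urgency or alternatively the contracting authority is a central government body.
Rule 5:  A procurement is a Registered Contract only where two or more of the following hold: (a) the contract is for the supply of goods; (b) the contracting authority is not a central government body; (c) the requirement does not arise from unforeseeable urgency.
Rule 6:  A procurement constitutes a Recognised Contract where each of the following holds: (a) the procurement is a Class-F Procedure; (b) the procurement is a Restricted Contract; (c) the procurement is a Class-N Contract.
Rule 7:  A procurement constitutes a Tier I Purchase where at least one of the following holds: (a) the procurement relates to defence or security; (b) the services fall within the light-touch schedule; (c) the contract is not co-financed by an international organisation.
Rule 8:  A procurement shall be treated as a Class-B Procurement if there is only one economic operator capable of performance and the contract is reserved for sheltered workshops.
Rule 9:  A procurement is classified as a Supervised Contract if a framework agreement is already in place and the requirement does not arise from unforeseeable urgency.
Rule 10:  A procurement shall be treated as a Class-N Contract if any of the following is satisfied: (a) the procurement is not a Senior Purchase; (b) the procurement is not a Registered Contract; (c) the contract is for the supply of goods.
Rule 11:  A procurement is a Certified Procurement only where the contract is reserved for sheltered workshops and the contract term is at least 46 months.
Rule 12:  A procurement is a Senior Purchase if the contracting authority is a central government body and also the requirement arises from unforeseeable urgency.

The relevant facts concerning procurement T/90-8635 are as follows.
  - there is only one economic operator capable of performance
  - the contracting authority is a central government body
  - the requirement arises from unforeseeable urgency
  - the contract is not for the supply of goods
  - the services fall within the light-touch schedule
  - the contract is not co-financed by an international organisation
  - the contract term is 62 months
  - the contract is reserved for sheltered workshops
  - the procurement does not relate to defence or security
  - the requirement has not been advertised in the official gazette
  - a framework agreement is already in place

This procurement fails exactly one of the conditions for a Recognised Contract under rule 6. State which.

rule 7 — Tier I Purchase: [the procurement relates to defence or security? no] OR [the services fall within the light-touch schedule? yes] OR [the contract is not co-financed by an international organisation? yes] → satisfied.
rule 9 — Supervised Contract: [a framework agreement is already in place? yes] AND [the requirement does not arise from unforeseeable urgency? no] → not satisfied.
rule 2 — Class-F Procedure: [Tier I Purchase (rule 7)? yes] OR [not a Supervised Contract (rule 9)? yes] → satisfied.
rule 11 — Certified Procurement: [the contract is reserved for sheltered workshops? yes] AND [contract term: 62 months ≥ 46 months? yes] → satisfied.
rule 3 — Primary Contract: [the procurement relates to defence or security? no] AND [there is only one economic operator capable of performance? yes] → not satisfied.
rule 1 — Restricted Contract: [Certified Procurement (rule 11)? yes] AND [Primary Contract (rule 3)? no] → not satisfied.
rule 12 — Senior Purchase: [the contracting authority is a central government body? yes] AND [the requirement arises from unforeseeable urgency? yes] → satisfied.
rule 5 — Registered Contract: the contract is for the supply of goods? no; the contracting authority is not a central government body? no; the requirement does not arise from unforeseeable urgency? no — 0 of 3 hold (need ≥2) → not satisfied.
rule 10 — Class-N Contract: [not a Senior Purchase (rule 12)? no] OR [not a Registered Contract (rule 5)? yes] OR [the contract is for the supply of goods? no] → satisfied.
rule 6 — Recognised Contract: [Class-F Procedure (rule 2)? yes] AND [Restricted Contract (rule 1)? no] AND [Class-N Contract (rule 10)? yes] → not satisfied.

Restricted Contract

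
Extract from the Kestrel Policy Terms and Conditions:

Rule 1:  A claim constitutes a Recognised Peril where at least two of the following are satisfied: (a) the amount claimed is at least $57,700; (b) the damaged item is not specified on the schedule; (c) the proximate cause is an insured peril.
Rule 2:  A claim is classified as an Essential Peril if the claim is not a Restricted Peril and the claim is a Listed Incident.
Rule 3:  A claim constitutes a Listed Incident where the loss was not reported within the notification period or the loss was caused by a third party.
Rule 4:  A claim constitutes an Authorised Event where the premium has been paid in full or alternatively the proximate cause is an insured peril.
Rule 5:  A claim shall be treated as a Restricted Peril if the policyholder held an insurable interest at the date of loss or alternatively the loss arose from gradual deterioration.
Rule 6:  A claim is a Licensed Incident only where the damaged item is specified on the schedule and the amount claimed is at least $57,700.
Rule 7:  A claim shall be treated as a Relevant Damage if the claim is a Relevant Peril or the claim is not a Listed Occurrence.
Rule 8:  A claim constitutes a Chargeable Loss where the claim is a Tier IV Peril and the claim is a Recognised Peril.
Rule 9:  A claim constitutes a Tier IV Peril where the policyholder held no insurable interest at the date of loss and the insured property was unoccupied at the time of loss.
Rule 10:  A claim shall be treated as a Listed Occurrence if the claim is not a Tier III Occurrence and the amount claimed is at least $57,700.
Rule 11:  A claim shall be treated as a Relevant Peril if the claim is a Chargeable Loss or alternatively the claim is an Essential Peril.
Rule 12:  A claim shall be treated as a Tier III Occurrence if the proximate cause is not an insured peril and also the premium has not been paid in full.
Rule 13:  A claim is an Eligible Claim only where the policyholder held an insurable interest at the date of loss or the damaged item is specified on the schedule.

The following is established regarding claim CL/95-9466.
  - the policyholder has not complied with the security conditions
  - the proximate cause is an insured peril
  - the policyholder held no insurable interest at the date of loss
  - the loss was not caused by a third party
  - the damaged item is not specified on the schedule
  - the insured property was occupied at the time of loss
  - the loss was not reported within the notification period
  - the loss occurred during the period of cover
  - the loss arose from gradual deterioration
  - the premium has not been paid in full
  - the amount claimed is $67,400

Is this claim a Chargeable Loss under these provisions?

Under rule 9: the policyholder held no insurable interest at the date of loss? yes; and the insured property was unoccupied at the time of loss? no. So the claim is not a Tier IV Peril.
Under rule 1: amount claimed: $67,400 ≥ $57,700? yes; the damaged item is not specified on the schedule? yes; the proximate cause is an insured peril? yes — 3 of 3 hold (need ≥2) → satisfied.
Under rule 8: Tier IV Peril (rule 9)? no; and Recognised Peril (rule 1)? yes. So the claim is not a Chargeable Loss.

No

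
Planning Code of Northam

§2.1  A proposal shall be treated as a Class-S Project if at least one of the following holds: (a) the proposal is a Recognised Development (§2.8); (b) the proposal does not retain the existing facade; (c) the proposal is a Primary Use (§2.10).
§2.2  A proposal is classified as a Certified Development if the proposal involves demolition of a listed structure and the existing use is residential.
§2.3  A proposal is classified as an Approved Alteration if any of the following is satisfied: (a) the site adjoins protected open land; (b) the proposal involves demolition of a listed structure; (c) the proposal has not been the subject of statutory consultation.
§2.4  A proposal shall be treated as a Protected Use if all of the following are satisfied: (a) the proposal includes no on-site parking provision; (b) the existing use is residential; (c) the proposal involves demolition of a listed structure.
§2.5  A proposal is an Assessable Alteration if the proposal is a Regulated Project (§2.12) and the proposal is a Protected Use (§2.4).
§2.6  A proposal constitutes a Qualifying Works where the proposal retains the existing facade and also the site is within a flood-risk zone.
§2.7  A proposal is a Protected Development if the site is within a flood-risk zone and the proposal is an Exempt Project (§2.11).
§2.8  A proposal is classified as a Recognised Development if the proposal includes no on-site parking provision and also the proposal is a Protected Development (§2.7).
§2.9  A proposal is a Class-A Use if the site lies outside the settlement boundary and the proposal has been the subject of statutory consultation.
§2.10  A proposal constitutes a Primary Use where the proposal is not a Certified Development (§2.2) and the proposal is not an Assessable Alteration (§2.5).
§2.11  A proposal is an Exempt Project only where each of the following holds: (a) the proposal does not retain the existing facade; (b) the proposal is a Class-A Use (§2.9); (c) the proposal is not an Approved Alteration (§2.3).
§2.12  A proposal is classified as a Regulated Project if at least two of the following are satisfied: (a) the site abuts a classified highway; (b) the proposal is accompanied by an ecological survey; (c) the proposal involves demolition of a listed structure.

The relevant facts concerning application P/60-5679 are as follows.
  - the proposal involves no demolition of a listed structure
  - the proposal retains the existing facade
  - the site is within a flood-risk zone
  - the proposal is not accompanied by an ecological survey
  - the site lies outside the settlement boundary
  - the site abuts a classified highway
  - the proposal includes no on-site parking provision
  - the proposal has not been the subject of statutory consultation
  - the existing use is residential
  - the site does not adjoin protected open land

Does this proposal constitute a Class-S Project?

§2.9 — Class-A Use: [the site lies outside the settlement boundary? yes] AND [the proposal has been the subject of statutory consultation? no] → not satisfied.
§2.3 — Approved Alteration: [the site adjoins protected open land? no] OR [the proposal involves demolition of a listed structure? no] OR [the proposal has not been the subject of statutory consultation? yes] → satisfied.
§2.11 — Exempt Project: [the proposal does not retain the existing facade? no] AND [Class-A Use (§2.9)? no] AND [not an Approved Alteration (§2.3)? no] → not satisfied.
§2.7 — Protected Development: [the site is within a flood-risk zone? yes] AND [Exempt Project (§2.11)? no] → not satisfied.
§2.8 — Recognised Development: [the proposal includes no on-site parking provision? yes] AND [Protected Development (§2.7)? no] → not satisfied.
§2.2 — Certified Development: [the proposal involves demolition of a listed structure? no] AND [the existing use is residential? yes] → not satisfied.
§2.12 — Regulated Project: the site abuts a classified highway? yes; the proposal is accompanied by an ecological survey? no; the proposal involves demolition of a listed structure? no — 1 of 3 hold (need ≥2) → not satisfied.
§2.4 — Protected Use: [the proposal includes no on-site parking provision? yes] AND [the existing use is residential? yes] AND [the proposal involves demolition of a listed structure? no] → not satisfied.
§2.5 — Assessable Alteration: [Regulated Project (§2.12)? no] AND [Protected Use (§2.4)? no] → not satisfied.
§2.10 — Primary Use: [not a Certified Development (§2.2)? yes] AND [not an Assessable Alteration (§2.5)? yes] → satisfied.
§2.1 — Class-S Project: [Recognised Development (§2.8)? no] OR [the proposal does not retain the existing facade? no] OR [Primary Use (§2.10)? yes] → satisfied.

Yes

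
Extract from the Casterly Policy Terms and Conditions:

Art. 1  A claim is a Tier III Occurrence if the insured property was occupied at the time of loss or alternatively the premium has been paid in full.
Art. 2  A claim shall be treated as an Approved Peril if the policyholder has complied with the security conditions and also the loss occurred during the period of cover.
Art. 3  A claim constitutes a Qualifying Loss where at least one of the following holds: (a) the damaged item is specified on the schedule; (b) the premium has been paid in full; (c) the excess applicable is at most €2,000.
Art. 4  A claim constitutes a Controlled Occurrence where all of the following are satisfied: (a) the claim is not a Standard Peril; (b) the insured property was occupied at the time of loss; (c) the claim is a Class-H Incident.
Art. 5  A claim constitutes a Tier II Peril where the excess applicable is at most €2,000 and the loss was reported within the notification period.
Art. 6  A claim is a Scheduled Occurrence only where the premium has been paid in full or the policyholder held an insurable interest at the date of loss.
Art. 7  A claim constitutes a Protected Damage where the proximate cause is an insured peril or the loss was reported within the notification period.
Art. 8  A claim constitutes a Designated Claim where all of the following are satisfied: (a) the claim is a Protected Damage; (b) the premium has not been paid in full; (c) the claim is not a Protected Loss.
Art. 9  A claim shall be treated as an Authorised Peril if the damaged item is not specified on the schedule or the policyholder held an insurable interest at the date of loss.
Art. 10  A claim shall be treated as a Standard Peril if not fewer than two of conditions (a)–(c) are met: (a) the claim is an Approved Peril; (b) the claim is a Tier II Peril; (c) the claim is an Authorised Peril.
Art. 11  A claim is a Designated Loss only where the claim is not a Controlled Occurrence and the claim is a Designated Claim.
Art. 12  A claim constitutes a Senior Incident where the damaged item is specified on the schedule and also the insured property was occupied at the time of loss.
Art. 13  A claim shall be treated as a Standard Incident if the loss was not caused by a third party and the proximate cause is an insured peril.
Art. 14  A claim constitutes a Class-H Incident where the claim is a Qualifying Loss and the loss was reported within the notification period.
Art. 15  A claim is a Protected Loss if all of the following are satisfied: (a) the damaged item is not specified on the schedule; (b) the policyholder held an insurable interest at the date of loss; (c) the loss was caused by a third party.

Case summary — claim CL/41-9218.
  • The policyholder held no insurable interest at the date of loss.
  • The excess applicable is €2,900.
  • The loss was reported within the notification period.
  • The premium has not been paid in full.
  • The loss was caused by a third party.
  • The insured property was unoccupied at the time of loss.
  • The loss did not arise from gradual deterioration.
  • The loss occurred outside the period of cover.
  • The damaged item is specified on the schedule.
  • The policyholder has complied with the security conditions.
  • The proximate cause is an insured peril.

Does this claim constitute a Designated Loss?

Yes

article 2 — Approved Peril: [the policyholder has complied with the security conditions? yes] AND [the loss occurred during the period of cover? no] → not satisfied.
article 5 — Tier II Peril: [excess applicable: €2,900 ≤ €2,000? no] AND [the loss was reported within the notification period? yes] → not satisfied.
article 9 — Authorised Peril: [the damaged item is not specified on the schedule? no] OR [the policyholder held an insurable interest at the date of loss? no] → not satisfied.
article 10 — Standard Peril: Approved Peril (article 2)? no; Tier II Peril (article 5)? no; Authorised Peril (article 9)? no — 0 of 3 hold (need ≥2) → not satisfied.
article 3 — Qualifying Loss: [the damaged item is specified on the schedule? yes] OR [the premium has been paid in full? no] OR [excess applicable: €2,900 ≤ €2,000? no] → satisfied.
article 14 — Class-H Incident: [Qualifying Loss (article 3)? yes] AND [the loss was reported within the notification period? yes] → satisfied.
article 4 — Controlled Occurrence: [not a Standard Peril (article 10)? yes] AND [the insured property was occupied at the time of loss? no] AND [Class-H Incident (article 14)? yes] → not satisfied.
article 7 — Protected Damage: [the proximate cause is an insured peril? yes] OR [the loss was reported within the notification period? yes] → satisfied.
article 15 — Protected Loss: [the damaged item is not specified on the schedule? no] AND [the policyholder held an insurable interest at the date of loss? no] AND [the loss was caused by a third party? yes] → not satisfied.
article 8 — Designated Claim: [Protected Damage (article 7)? yes] AND [the premium has not been paid in full? yes] AND [not a Protected Loss (article 15)? yes] → satisfied.
article 11 — Designated Loss: [not a Controlled Occurrence (article 4)? yes] AND [Designated Claim (article 8)? yes] → satisfied.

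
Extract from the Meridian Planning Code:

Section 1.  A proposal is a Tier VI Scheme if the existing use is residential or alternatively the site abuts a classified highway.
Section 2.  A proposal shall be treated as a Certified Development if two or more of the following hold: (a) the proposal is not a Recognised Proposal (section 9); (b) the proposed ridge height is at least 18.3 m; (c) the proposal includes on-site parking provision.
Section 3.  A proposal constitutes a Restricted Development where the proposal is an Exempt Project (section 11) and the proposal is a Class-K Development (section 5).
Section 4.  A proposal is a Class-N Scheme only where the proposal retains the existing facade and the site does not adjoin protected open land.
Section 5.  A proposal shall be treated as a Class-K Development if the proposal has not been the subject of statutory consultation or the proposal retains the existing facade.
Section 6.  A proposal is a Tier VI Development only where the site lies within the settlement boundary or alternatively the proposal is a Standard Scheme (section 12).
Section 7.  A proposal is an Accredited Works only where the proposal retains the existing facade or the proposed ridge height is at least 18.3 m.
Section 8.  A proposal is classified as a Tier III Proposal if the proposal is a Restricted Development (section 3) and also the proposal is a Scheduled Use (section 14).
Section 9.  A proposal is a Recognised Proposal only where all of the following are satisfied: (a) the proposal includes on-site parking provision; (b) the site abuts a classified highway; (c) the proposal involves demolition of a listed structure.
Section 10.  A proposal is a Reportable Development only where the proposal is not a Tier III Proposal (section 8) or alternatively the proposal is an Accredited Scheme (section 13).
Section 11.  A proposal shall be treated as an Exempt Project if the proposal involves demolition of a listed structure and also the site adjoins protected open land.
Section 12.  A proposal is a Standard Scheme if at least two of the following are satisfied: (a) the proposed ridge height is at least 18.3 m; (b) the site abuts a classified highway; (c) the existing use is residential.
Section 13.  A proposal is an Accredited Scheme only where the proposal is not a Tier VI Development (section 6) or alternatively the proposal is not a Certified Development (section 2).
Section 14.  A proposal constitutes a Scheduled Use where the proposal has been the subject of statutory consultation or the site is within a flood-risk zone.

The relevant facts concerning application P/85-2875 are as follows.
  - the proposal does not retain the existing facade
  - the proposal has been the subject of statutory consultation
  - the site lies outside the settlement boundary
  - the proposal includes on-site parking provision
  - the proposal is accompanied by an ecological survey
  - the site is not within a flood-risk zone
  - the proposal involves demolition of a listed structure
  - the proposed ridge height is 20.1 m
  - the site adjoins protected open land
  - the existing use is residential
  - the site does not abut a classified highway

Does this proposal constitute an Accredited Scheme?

No

Under section 12: proposed ridge height: 20.1 m ≥ 18.3 m? yes; the site abuts a classified highway? no; the existing use is residential? yes — 2 of 3 hold (need ≥2) → satisfied.
Under section 6: the site lies within the settlement boundary? no; or Standard Scheme (section 12)? yes. So the proposal is a Tier VI Development.
Under section 9: the proposal includes on-site parking provision? yes; and the site abuts a classified highway? no; and the proposal involves demolition of a listed structure? yes. So the proposal is not a Recognised Proposal.
Under section 2: not a Recognised Proposal (section 9)? yes; proposed ridge height: 20.1 m ≥ 18.3 m? yes; the proposal includes on-site parking provision? yes — 3 of 3 hold (need ≥2) → satisfied.
Under section 13: not a Tier VI Development (section 6)? no; or not a Certified Development (section 2)? no. So the proposal is not an Accredited Scheme.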